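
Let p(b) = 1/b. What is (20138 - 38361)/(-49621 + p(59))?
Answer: 1075157/2927638 ≈ 0.36724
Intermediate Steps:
(20138 - 38361)/(-49621 + p(59)) = (20138 - 38361)/(-49621 + 1/59) = -18223/(-49621 + 1/59) = -18223/(-2927638/59) = -18223*(-59/2927638) = 1075157/2927638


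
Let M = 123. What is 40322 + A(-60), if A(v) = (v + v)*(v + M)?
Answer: 32762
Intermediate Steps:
A(v) = 2*v*(123 + v) (A(v) = (v + v)*(v + 123) = (2*v)*(123 + v) = 2*v*(123 + v))
40322 + A(-60) = 40322 + 2*(-60)*(123 - 60) = 40322 + 2*(-60)*63 = 40322 - 7560 = 32762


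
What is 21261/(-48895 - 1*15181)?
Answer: -21261/64076 ≈ -0.33181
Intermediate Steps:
21261/(-48895 - 1*15181) = 21261/(-48895 - 15181) = 21261/(-64076) = 21261*(-1/64076) = -21261/64076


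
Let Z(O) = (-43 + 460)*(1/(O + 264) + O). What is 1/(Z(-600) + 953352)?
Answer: 112/78752885 ≈ 1.4222e-6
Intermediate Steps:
Z(O) = 417*O + 417/(264 + O) (Z(O) = 417*(1/(264 + O) + O) = 417*(O + 1/(264 + O)) = 417*O + 417/(264 + O))
1/(Z(-600) + 953352) = 1/(417*(1 + (-600)² + 264*(-600))/(264 - 600) + 953352) = 1/(417*(1 + 360000 - 158400)/(-336) + 953352) = 1/(417*(-1/336)*201601 + 953352) = 1/(-28022539/112 + 953352) = 1/(78752885/112) = 112/78752885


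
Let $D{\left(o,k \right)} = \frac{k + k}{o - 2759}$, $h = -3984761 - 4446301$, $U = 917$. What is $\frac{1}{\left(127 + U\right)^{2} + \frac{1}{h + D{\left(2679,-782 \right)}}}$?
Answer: $\frac{168620849}{183785933675644} \approx 9.1748 \cdot 10^{-7}$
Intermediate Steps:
$h = -8431062$ ($h = -3984761 - 4446301 = -8431062$)
$D{\left(o,k \right)} = \frac{2 k}{-2759 + o}$
$\frac{1}{\left(127 + U\right)^{2} + \frac{1}{h + D{\left(2679,-782 \right)}}} = \frac{1}{\left(127 + 917\right)^{2} + \frac{1}{-8431062 + 2 \left(-782\right) \frac{1}{-2759 + 2679}}} = \frac{1}{1044^{2} + \frac{1}{-8431062 + 2 \left(-782\right) \frac{1}{-80}}} = \frac{1}{1089936 + \frac{1}{-8431062 + 2 \left(-782\right) \left(- \frac{1}{80}\right)}} = \frac{1}{1089936 + \frac{1}{-8431062 + \frac{391}{20}}} = \frac{1}{1089936 + \frac{1}{- \frac{168620849}{20}}} = \frac{1}{1089936 - \frac{20}{168620849}} = \frac{1}{\frac{183785933675644}{168620849}} = \frac{168620849}{183785933675644}$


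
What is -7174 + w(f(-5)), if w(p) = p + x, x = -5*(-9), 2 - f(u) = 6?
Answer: -7133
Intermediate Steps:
f(u) = -4 (f(u) = 2 - 1*6 = 2 - 6 = -4)
x = 45
w(p) = 45 + p (w(p) = p + 45 = 45 + p)
-7174 + w(f(-5)) = -7174 + (45 - 4) = -7174 + 41 = -7133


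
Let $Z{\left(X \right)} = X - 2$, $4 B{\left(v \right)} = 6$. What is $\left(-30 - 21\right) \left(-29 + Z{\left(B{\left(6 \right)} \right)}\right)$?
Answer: $\frac{3009}{2} \approx 1504.5$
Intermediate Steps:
$B{\left(v \right)} = \frac{3}{2}$ ($B{\left(v \right)} = \frac{1}{4} \cdot 6 = \frac{3}{2}$)
$Z{\left(X \right)} = -2 + X$ ($Z{\left(X \right)} = X - 2 = -2 + X$)
$\left(-30 - 21\right) \left(-29 + Z{\left(B{\left(6 \right)} \right)}\right) = \left(-30 - 21\right) \left(-29 + \left(-2 + \frac{3}{2}\right)\right) = \left(-30 - 21\right) \left(-29 - \frac{1}{2}\right) = \left(-51\right) \left(- \frac{59}{2}\right) = \frac{3009}{2}$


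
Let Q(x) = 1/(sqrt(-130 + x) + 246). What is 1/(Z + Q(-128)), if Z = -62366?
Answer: (-sqrt(258) + 246*I)/(-15342035*I + 62366*sqrt(258)) ≈ -1.6034e-5 + 6.839e-14*I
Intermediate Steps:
Q(x) = 1/(246 + sqrt(-130 + x))
1/(Z + Q(-128)) = 1/(-62366 + 1/(246 + sqrt(-130 - 128))) = 1/(-62366 + 1/(246 + sqrt(-258))) = 1/(-62366 + 1/(246 + I*sqrt(258)))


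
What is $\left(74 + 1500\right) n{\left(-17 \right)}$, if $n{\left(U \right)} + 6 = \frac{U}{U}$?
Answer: $-7870$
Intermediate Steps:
$n{\left(U \right)} = -5$ ($n{\left(U \right)} = -6 + \frac{U}{U} = -6 + 1 = -5$)
$\left(74 + 1500\right) n{\left(-17 \right)} = \left(74 + 1500\right) \left(-5\right) = 1574 \left(-5\right) = -7870$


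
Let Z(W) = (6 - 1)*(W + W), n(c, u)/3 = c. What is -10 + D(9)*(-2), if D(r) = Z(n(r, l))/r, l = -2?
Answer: -70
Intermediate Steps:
n(c, u) = 3*c
Z(W) = 10*W (Z(W) = 5*(2*W) = 10*W)
D(r) = 30 (D(r) = (10*(3*r))/r = (30*r)/r = 30)
-10 + D(9)*(-2) = -10 + 30*(-2) = -10 - 60 = -70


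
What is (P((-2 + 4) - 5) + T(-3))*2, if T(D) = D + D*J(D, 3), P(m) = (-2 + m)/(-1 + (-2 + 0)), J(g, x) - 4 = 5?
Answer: -170/3 ≈ -56.667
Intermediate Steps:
J(g, x) = 9 (J(g, x) = 4 + 5 = 9)
P(m) = 2/3 - m/3 (P(m) = (-2 + m)/(-1 - 2) = (-2 + m)/(-3) = (-2 + m)*(-1/3) = 2/3 - m/3)
T(D) = 10*D (T(D) = D + D*9 = D + 9*D = 10*D)
(P((-2 + 4) - 5) + T(-3))*2 = ((2/3 - ((-2 + 4) - 5)/3) + 10*(-3))*2 = ((2/3 - (2 - 5)/3) - 30)*2 = ((2/3 - 1/3*(-3)) - 30)*2 = ((2/3 + 1) - 30)*2 = (5/3 - 30)*2 = -85/3*2 = -170/3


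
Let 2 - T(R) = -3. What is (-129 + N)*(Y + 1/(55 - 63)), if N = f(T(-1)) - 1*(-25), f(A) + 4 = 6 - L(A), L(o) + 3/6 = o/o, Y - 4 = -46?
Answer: 69085/16 ≈ 4317.8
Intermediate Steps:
Y = -42 (Y = 4 - 46 = -42)
T(R) = 5 (T(R) = 2 - 1*(-3) = 2 + 3 = 5)
L(o) = ½ (L(o) = -½ + o/o = -½ + 1 = ½)
f(A) = 3/2 (f(A) = -4 + (6 - 1*½) = -4 + (6 - ½) = -4 + 11/2 = 3/2)
N = 53/2 (N = 3/2 - 1*(-25) = 3/2 + 25 = 53/2 ≈ 26.500)
(-129 + N)*(Y + 1/(55 - 63)) = (-129 + 53/2)*(-42 + 1/(55 - 63)) = -205*(-42 + 1/(-8))/2 = -205*(-42 - ⅛)/2 = -205/2*(-337/8) = 69085/16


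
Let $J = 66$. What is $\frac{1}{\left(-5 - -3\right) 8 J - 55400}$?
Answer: $- \frac{1}{56456} \approx -1.7713 \cdot 10^{-5}$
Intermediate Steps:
$\frac{1}{\left(-5 - -3\right) 8 J - 55400} = \frac{1}{\left(-5 - -3\right) 8 \cdot 66 - 55400} = \frac{1}{\left(-5 + 3\right) 8 \cdot 66 - 55400} = \frac{1}{\left(-2\right) 8 \cdot 66 - 55400} = \frac{1}{\left(-16\right) 66 - 55400} = \frac{1}{-1056 - 55400} = \frac{1}{-56456} = - \frac{1}{56456}$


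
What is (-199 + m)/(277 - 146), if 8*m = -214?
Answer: -903/524 ≈ -1.7233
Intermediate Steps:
m = -107/4 (m = (1/8)*(-214) = -107/4 ≈ -26.750)
(-199 + m)/(277 - 146) = (-199 - 107/4)/(277 - 146) = -903/4/131 = -903/4*1/131 = -903/524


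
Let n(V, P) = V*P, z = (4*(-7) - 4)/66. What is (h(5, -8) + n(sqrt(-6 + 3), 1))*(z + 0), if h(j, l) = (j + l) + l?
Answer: 16/3 - 16*I*sqrt(3)/33 ≈ 5.3333 - 0.83978*I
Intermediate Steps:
h(j, l) = j + 2*l
z = -16/33 (z = (-28 - 4)*(1/66) = -32*1/66 = -16/33 ≈ -0.48485)
n(V, P) = P*V
(h(5, -8) + n(sqrt(-6 + 3), 1))*(z + 0) = ((5 + 2*(-8)) + 1*sqrt(-6 + 3))*(-16/33 + 0) = ((5 - 16) + 1*sqrt(-3))*(-16/33) = (-11 + 1*(I*sqrt(3)))*(-16/33) = (-11 + I*sqrt(3))*(-16/33) = 16/3 - 16*I*sqrt(3)/33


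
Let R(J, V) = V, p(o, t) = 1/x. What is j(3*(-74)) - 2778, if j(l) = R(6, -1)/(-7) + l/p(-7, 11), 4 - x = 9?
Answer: -11675/7 ≈ -1667.9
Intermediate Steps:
x = -5 (x = 4 - 1*9 = 4 - 9 = -5)
p(o, t) = -⅕ (p(o, t) = 1/(-5) = -⅕)
j(l) = ⅐ - 5*l (j(l) = -1/(-7) + l/(-⅕) = -1*(-⅐) + l*(-5) = ⅐ - 5*l)
j(3*(-74)) - 2778 = (⅐ - 15*(-74)) - 2778 = (⅐ - 5*(-222)) - 2778 = (⅐ + 1110) - 2778 = 7771/7 - 2778 = -11675/7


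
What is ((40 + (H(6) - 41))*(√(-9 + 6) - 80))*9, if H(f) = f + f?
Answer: -7920 + 99*I*√3 ≈ -7920.0 + 171.47*I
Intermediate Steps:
H(f) = 2*f
((40 + (H(6) - 41))*(√(-9 + 6) - 80))*9 = ((40 + (2*6 - 41))*(√(-9 + 6) - 80))*9 = ((40 + (12 - 41))*(√(-3) - 80))*9 = ((40 - 29)*(I*√3 - 80))*9 = (11*(-80 + I*√3))*9 = (-880 + 11*I*√3)*9 = -7920 + 99*I*√3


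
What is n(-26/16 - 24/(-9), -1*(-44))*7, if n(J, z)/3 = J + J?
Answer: 175/4 ≈ 43.750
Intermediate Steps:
n(J, z) = 6*J (n(J, z) = 3*(J + J) = 3*(2*J) = 6*J)
n(-26/16 - 24/(-9), -1*(-44))*7 = (6*(-26/16 - 24/(-9)))*7 = (6*(-26*1/16 - 24*(-⅑)))*7 = (6*(-13/8 + 8/3))*7 = (6*(25/24))*7 = (25/4)*7 = 175/4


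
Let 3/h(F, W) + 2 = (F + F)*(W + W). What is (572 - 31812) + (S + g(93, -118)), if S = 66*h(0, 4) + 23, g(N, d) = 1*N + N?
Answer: -31130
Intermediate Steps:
g(N, d) = 2*N (g(N, d) = N + N = 2*N)
h(F, W) = 3/(-2 + 4*F*W) (h(F, W) = 3/(-2 + (F + F)*(W + W)) = 3/(-2 + (2*F)*(2*W)) = 3/(-2 + 4*F*W))
S = -76 (S = 66*(3/(2*(-1 + 2*0*4))) + 23 = 66*(3/(2*(-1 + 0))) + 23 = 66*((3/2)/(-1)) + 23 = 66*((3/2)*(-1)) + 23 = 66*(-3/2) + 23 = -99 + 23 = -76)
(572 - 31812) + (S + g(93, -118)) = (572 - 31812) + (-76 + 2*93) = -31240 + (-76 + 186) = -31240 + 110 = -31130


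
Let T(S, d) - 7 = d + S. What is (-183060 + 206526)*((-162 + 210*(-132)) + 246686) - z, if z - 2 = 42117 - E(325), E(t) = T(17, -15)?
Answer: 5134412554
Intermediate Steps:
T(S, d) = 7 + S + d (T(S, d) = 7 + (d + S) = 7 + (S + d) = 7 + S + d)
E(t) = 9 (E(t) = 7 + 17 - 15 = 9)
z = 42110 (z = 2 + (42117 - 1*9) = 2 + (42117 - 9) = 2 + 42108 = 42110)
(-183060 + 206526)*((-162 + 210*(-132)) + 246686) - z = (-183060 + 206526)*((-162 + 210*(-132)) + 246686) - 1*42110 = 23466*((-162 - 27720) + 246686) - 42110 = 23466*(-27882 + 246686) - 42110 = 23466*218804 - 42110 = 5134454664 - 42110 = 5134412554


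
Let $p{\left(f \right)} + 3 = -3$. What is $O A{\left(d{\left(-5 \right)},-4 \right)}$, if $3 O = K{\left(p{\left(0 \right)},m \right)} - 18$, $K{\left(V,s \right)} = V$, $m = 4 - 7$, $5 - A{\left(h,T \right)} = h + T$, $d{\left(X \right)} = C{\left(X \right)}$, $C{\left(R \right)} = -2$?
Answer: $-88$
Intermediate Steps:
$d{\left(X \right)} = -2$
$A{\left(h,T \right)} = 5 - T - h$ ($A{\left(h,T \right)} = 5 - \left(h + T\right) = 5 - \left(T + h\right) = 5 - T - h$)
$m = -3$ ($m = 4 - 7 = -3$)
$p{\left(f \right)} = -6$ ($p{\left(f \right)} = -3 - 3 = -6$)
$O = -8$ ($O = \frac{-6 - 18}{3} = \frac{1}{3} \left(-24\right) = -8$)
$O A{\left(d{\left(-5 \right)},-4 \right)} = - 8 \left(5 - -4 - -2\right) = - 8 \left(5 + 4 + 2\right) = \left(-8\right) 11 = -88$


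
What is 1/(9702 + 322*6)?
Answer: 1/11634 ≈ 8.5955e-5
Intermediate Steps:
1/(9702 + 322*6) = 1/(9702 + 1932) = 1/11634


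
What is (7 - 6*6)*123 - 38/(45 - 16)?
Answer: -103481/29 ≈ -3568.3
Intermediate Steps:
(7 - 6*6)*123 - 38/(45 - 16) = (7 - 36)*123 - 38/29 = -29*123 - 38*1/29 = -3567 - 38/29 = -103481/29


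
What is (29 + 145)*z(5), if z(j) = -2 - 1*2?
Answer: -696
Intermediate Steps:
z(j) = -4 (z(j) = -2 - 2 = -4)
(29 + 145)*z(5) = (29 + 145)*(-4) = 174*(-4) = -696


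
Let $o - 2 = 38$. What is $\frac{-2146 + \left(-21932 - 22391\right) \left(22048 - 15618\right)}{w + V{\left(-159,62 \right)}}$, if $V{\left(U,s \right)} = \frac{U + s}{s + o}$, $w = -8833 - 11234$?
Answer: $\frac{29069901672}{2046931} \approx 14202.0$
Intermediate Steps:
$o = 40$ ($o = 2 + 38 = 40$)
$w = -20067$
$V{\left(U,s \right)} = \frac{U + s}{40 + s}$ ($V{\left(U,s \right)} = \frac{U + s}{s + 40} = \frac{U + s}{40 + s}$)
$\frac{-2146 + \left(-21932 - 22391\right) \left(22048 - 15618\right)}{w + V{\left(-159,62 \right)}} = \frac{-2146 + \left(-21932 - 22391\right) \left(22048 - 15618\right)}{-20067 + \frac{-159 + 62}{40 + 62}} = \frac{-2146 - 284996890}{-20067 + \frac{1}{102} \left(-97\right)} = - \frac{284999036}{-20067 - \frac{97}{102}} = - \frac{284999036}{- \frac{2046931}{102}} = \left(-284999036\right) \left(- \frac{102}{2046931}\right) = \frac{29069901672}{2046931}$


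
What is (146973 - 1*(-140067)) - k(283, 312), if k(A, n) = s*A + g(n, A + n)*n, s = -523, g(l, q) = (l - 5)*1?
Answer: 339265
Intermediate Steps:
g(l, q) = -5 + l (g(l, q) = (-5 + l)*1 = -5 + l)
k(A, n) = -523*A + n*(-5 + n) (k(A, n) = -523*A + (-5 + n)*n = -523*A + n*(-5 + n))
(146973 - 1*(-140067)) - k(283, 312) = (146973 - 1*(-140067)) - (-523*283 + 312*(-5 + 312)) = (146973 + 140067) - (-148009 + 312*307) = 287040 - (-148009 + 95784) = 287040 - 1*(-52225) = 287040 + 52225 = 339265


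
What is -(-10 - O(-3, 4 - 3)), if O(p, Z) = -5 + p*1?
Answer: 2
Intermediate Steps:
O(p, Z) = -5 + p
-(-10 - O(-3, 4 - 3)) = -(-10 - (-5 - 3)) = -(-10 - 1*(-8)) = -(-10 + 8) = -1*(-2) = 2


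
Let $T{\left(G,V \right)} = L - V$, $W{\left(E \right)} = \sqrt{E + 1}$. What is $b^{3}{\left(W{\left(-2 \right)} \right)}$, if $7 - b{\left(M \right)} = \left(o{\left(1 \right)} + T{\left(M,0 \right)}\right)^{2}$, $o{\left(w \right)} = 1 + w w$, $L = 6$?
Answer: $-185193$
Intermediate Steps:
$W{\left(E \right)} = \sqrt{1 + E}$
$o{\left(w \right)} = 1 + w^{2}$
$T{\left(G,V \right)} = 6 - V$
$b{\left(M \right)} = -57$ ($b{\left(M \right)} = 7 - \left(\left(1 + 1^{2}\right) + \left(6 - 0\right)\right)^{2} = 7 - \left(\left(1 + 1\right) + \left(6 + 0\right)\right)^{2} = 7 - \left(2 + 6\right)^{2} = 7 - 8^{2} = 7 - 64 = -57$)
$b^{3}{\left(W{\left(-2 \right)} \right)} = \left(-57\right)^{3} = -185193$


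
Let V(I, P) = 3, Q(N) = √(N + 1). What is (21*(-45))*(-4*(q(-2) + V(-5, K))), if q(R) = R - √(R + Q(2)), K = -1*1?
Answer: 3780 - 3780*√(-2 + √3) ≈ 3780.0 - 1956.7*I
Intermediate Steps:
K = -1
Q(N) = √(1 + N)
q(R) = R - √(R + √3) (q(R) = R - √(R + √(1 + 2)) = R - √(R + √3))
(21*(-45))*(-4*(q(-2) + V(-5, K))) = (21*(-45))*(-4*((-2 - √(-2 + √3)) + 3)) = -(-3780)*(1 - √(-2 + √3)) = -945*(-4 + 4*√(-2 + √3)) = 3780 - 3780*√(-2 + √3)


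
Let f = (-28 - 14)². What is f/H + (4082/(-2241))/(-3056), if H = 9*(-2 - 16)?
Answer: -37284215/3424248 ≈ -10.888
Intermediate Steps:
f = 1764 (f = (-42)² = 1764)
H = -162 (H = 9*(-18) = -162)
f/H + (4082/(-2241))/(-3056) = 1764/(-162) + (4082/(-2241))/(-3056) = 1764*(-1/162) + (4082*(-1/2241))*(-1/3056) = -98/9 - 4082/2241*(-1/3056) = -98/9 + 2041/3424248 = -37284215/3424248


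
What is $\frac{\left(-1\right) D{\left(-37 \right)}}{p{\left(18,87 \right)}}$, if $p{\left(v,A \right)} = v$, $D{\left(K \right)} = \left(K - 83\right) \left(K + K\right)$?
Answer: $- \frac{1480}{3} \approx -493.33$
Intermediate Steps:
$D{\left(K \right)} = 2 K \left(-83 + K\right)$ ($D{\left(K \right)} = \left(-83 + K\right) 2 K = 2 K \left(-83 + K\right)$)
$\frac{\left(-1\right) D{\left(-37 \right)}}{p{\left(18,87 \right)}} = \frac{\left(-1\right) 2 \left(-37\right) \left(-83 - 37\right)}{18} = - 2 \left(-37\right) \left(-120\right) \frac{1}{18} = \left(-1\right) 8880 \cdot \frac{1}{18} = \left(-8880\right) \frac{1}{18} = - \frac{1480}{3}$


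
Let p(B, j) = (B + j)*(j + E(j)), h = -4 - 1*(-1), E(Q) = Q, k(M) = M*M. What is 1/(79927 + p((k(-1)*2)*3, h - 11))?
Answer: 1/80151 ≈ 1.2476e-5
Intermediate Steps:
k(M) = M²
h = -3 (h = -4 + 1 = -3)
p(B, j) = 2*j*(B + j) (p(B, j) = (B + j)*(j + j) = (B + j)*(2*j) = 2*j*(B + j))
1/(79927 + p((k(-1)*2)*3, h - 11)) = 1/(79927 + 2*(-3 - 11)*(((-1)²*2)*3 + (-3 - 11))) = 1/(79927 + 2*(-14)*((1*2)*3 - 14)) = 1/(79927 + 2*(-14)*(2*3 - 14)) = 1/(79927 + 2*(-14)*(6 - 14)) = 1/(79927 + 2*(-14)*(-8)) = 1/(79927 + 224) = 1/80151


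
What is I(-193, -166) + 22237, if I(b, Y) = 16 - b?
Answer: 22446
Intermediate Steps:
I(-193, -166) + 22237 = (16 - 1*(-193)) + 22237 = (16 + 193) + 22237 = 209 + 22237 = 22446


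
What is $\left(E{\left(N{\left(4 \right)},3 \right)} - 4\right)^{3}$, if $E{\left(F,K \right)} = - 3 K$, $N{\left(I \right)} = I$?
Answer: $-2197$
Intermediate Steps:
$\left(E{\left(N{\left(4 \right)},3 \right)} - 4\right)^{3} = \left(\left(-3\right) 3 - 4\right)^{3} = \left(-9 - 4\right)^{3} = \left(-13\right)^{3} = -2197$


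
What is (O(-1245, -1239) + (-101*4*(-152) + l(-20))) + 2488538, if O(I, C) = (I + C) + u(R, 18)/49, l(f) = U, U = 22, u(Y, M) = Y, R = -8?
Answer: 124826708/49 ≈ 2.5475e+6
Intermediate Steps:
l(f) = 22
O(I, C) = -8/49 + C + I (O(I, C) = (I + C) - 8/49 = (C + I) - 8*1/49 = (C + I) - 8/49 = -8/49 + C + I)
(O(-1245, -1239) + (-101*4*(-152) + l(-20))) + 2488538 = ((-8/49 - 1239 - 1245) + (-101*4*(-152) + 22)) + 2488538 = (-121724/49 + (-404*(-152) + 22)) + 2488538 = (-121724/49 + (61408 + 22)) + 2488538 = (-121724/49 + 61430) + 2488538 = 2888346/49 + 2488538 = 124826708/49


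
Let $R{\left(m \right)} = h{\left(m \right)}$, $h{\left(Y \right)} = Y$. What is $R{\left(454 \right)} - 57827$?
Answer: $-57373$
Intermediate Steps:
$R{\left(m \right)} = m$
$R{\left(454 \right)} - 57827 = 454 - 57827 = -57373$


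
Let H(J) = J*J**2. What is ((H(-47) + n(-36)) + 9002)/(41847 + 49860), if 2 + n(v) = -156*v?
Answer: -89207/91707 ≈ -0.97274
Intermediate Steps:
H(J) = J**3
n(v) = -2 - 156*v
((H(-47) + n(-36)) + 9002)/(41847 + 49860) = (((-47)**3 + (-2 - 156*(-36))) + 9002)/(41847 + 49860) = ((-103823 + (-2 + 5616)) + 9002)/91707 = ((-103823 + 5614) + 9002)*(1/91707) = (-98209 + 9002)*(1/91707) = -89207*1/91707 = -89207/91707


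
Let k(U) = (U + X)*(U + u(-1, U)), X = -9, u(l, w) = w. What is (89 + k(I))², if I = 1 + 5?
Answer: 2809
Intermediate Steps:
I = 6
k(U) = 2*U*(-9 + U) (k(U) = (U - 9)*(U + U) = (-9 + U)*(2*U) = 2*U*(-9 + U))
(89 + k(I))² = (89 + 2*6*(-9 + 6))² = (89 + 2*6*(-3))² = (89 - 36)² = 53² = 2809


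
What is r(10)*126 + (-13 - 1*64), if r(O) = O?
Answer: 1183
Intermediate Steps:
r(10)*126 + (-13 - 1*64) = 10*126 + (-13 - 1*64) = 1260 + (-13 - 64) = 1260 - 77 = 1183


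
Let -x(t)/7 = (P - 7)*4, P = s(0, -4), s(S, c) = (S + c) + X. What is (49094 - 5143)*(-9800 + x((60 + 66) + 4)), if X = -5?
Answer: -411029752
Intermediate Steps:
s(S, c) = -5 + S + c (s(S, c) = (S + c) - 5 = -5 + S + c)
P = -9 (P = -5 + 0 - 4 = -9)
x(t) = 448 (x(t) = -7*(-9 - 7)*4 = -(-112)*4 = -7*(-64) = 448)
(49094 - 5143)*(-9800 + x((60 + 66) + 4)) = (49094 - 5143)*(-9800 + 448) = 43951*(-9352) = -411029752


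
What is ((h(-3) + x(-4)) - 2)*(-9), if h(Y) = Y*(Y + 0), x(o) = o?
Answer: -27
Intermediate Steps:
h(Y) = Y**2 (h(Y) = Y*Y = Y**2)
((h(-3) + x(-4)) - 2)*(-9) = (((-3)**2 - 4) - 2)*(-9) = ((9 - 4) - 2)*(-9) = (5 - 2)*(-9) = 3*(-9) = -27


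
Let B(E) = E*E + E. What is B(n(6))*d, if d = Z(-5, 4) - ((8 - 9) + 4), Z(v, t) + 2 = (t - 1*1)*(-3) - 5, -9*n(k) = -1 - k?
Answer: -2128/81 ≈ -26.272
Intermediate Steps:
n(k) = ⅑ + k/9 (n(k) = -(-1 - k)/9 = ⅑ + k/9)
Z(v, t) = -4 - 3*t (Z(v, t) = -2 + ((t - 1*1)*(-3) - 5) = -2 + ((t - 1)*(-3) - 5) = -2 + ((-1 + t)*(-3) - 5) = -2 + ((3 - 3*t) - 5) = -2 + (-2 - 3*t) = -4 - 3*t)
B(E) = E + E² (B(E) = E² + E = E + E²)
d = -19 (d = (-4 - 3*4) - ((8 - 9) + 4) = (-4 - 12) - (-1 + 4) = -16 - 1*3 = -16 - 3 = -19)
B(n(6))*d = ((⅑ + (⅑)*6)*(1 + (⅑ + (⅑)*6)))*(-19) = ((⅑ + ⅔)*(1 + (⅑ + ⅔)))*(-19) = (7*(1 + 7/9)/9)*(-19) = ((7/9)*(16/9))*(-19) = (112/81)*(-19) = -2128/81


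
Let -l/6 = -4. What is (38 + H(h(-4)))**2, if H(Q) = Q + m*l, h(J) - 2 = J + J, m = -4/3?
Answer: 0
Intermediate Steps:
l = 24 (l = -6*(-4) = 24)
m = -4/3 (m = -4*1/3 = -4/3 ≈ -1.3333)
h(J) = 2 + 2*J (h(J) = 2 + (J + J) = 2 + 2*J)
H(Q) = -32 + Q (H(Q) = Q - 4/3*24 = Q - 32 = -32 + Q)
(38 + H(h(-4)))**2 = (38 + (-32 + (2 + 2*(-4))))**2 = (38 + (-32 + (2 - 8)))**2 = (38 + (-32 - 6))**2 = (38 - 38)**2 = 0**2 = 0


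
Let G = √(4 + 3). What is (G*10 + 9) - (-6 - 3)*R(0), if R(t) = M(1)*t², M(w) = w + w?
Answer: 9 + 10*√7 ≈ 35.458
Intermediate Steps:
M(w) = 2*w
G = √7 ≈ 2.6458
R(t) = 2*t² (R(t) = (2*1)*t² = 2*t²)
(G*10 + 9) - (-6 - 3)*R(0) = (√7*10 + 9) - (-6 - 3)*2*0² = (10*√7 + 9) - (-9)*2*0 = (9 + 10*√7) - (-9)*0 = (9 + 10*√7) - 1*0 = (9 + 10*√7) + 0 = 9 + 10*√7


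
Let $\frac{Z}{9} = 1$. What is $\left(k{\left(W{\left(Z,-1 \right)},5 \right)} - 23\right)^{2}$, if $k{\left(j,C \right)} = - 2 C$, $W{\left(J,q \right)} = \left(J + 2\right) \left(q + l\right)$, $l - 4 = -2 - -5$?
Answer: $1089$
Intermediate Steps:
$l = 7$ ($l = 4 - -3 = 4 + \left(-2 + 5\right) = 4 + 3 = 7$)
$Z = 9$ ($Z = 9 \cdot 1 = 9$)
$W{\left(J,q \right)} = \left(2 + J\right) \left(7 + q\right)$ ($W{\left(J,q \right)} = \left(J + 2\right) \left(q + 7\right) = \left(2 + J\right) \left(7 + q\right)$)
$\left(k{\left(W{\left(Z,-1 \right)},5 \right)} - 23\right)^{2} = \left(\left(-2\right) 5 - 23\right)^{2} = \left(-10 - 23\right)^{2} = \left(-33\right)^{2} = 1089$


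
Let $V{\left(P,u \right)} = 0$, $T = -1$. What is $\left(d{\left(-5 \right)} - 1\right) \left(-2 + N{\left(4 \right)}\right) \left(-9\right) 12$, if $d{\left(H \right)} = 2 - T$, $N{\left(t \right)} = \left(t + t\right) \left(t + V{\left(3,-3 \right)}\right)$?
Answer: $-6480$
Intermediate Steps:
$N{\left(t \right)} = 2 t^{2}$ ($N{\left(t \right)} = \left(t + t\right) \left(t + 0\right) = 2 t t = 2 t^{2}$)
$d{\left(H \right)} = 3$ ($d{\left(H \right)} = 2 - -1 = 2 + 1 = 3$)
$\left(d{\left(-5 \right)} - 1\right) \left(-2 + N{\left(4 \right)}\right) \left(-9\right) 12 = \left(3 - 1\right) \left(-2 + 2 \cdot 4^{2}\right) \left(-9\right) 12 = 2 \left(-2 + 2 \cdot 16\right) \left(-9\right) 12 = 2 \left(-2 + 32\right) \left(-9\right) 12 = 2 \cdot 30 \left(-9\right) 12 = 60 \left(-9\right) 12 = \left(-540\right) 12 = -6480$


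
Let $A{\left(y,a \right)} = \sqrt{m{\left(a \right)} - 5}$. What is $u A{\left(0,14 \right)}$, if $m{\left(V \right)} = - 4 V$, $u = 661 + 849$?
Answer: $1510 i \sqrt{61} \approx 11793.0 i$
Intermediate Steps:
$u = 1510$
$A{\left(y,a \right)} = \sqrt{-5 - 4 a}$ ($A{\left(y,a \right)} = \sqrt{- 4 a - 5} = \sqrt{-5 - 4 a}$)
$u A{\left(0,14 \right)} = 1510 \sqrt{-5 - 56} = 1510 \sqrt{-61} = 1510 i \sqrt{61}$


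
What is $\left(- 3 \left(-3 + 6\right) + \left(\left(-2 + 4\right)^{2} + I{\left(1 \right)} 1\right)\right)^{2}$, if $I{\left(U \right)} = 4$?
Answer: $1$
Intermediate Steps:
$\left(- 3 \left(-3 + 6\right) + \left(\left(-2 + 4\right)^{2} + I{\left(1 \right)} 1\right)\right)^{2} = \left(- 3 \left(-3 + 6\right) + \left(\left(-2 + 4\right)^{2} + 4 \cdot 1\right)\right)^{2} = \left(\left(-3\right) 3 + \left(2^{2} + 4\right)\right)^{2} = \left(-9 + \left(4 + 4\right)\right)^{2} = \left(-9 + 8\right)^{2} = \left(-1\right)^{2} = 1$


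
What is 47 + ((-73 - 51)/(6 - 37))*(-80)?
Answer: -273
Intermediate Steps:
47 + ((-73 - 51)/(6 - 37))*(-80) = 47 - 124/(-31)*(-80) = 47 - 124*(-1/31)*(-80) = 47 + 4*(-80) = 47 - 320 = -273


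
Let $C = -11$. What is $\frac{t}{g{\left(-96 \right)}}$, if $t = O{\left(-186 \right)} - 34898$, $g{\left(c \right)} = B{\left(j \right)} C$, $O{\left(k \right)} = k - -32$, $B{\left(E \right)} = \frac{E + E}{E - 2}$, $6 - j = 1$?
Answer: $\frac{52578}{55} \approx 955.96$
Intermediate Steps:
$j = 5$ ($j = 6 - 1 = 5$)
$B{\left(E \right)} = \frac{2 E}{-2 + E}$
$O{\left(k \right)} = 32 + k$ ($O{\left(k \right)} = k + 32 = 32 + k$)
$g{\left(c \right)} = - \frac{110}{3}$ ($g{\left(c \right)} = 2 \cdot 5 \frac{1}{-2 + 5} \left(-11\right) = 2 \cdot 5 \cdot \frac{1}{3} \left(-11\right) = \frac{10}{3} \left(-11\right) = - \frac{110}{3}$)
$t = -35052$ ($t = \left(32 - 186\right) - 34898 = -154 - 34898 = -35052$)
$\frac{t}{g{\left(-96 \right)}} = - \frac{35052}{- \frac{110}{3}} = \left(-35052\right) \left(- \frac{3}{110}\right) = \frac{52578}{55}$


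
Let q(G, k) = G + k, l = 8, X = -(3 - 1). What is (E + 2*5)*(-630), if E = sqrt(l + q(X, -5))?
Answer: -6930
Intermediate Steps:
X = -2 (X = -1*2 = -2)
E = 1 (E = sqrt(8 + (-2 - 5)) = sqrt(8 - 7) = sqrt(1) = 1)
(E + 2*5)*(-630) = (1 + 2*5)*(-630) = (1 + 10)*(-630) = 11*(-630) = -6930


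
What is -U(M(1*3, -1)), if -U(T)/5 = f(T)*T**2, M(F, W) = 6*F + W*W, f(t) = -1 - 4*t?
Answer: -138985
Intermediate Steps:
M(F, W) = W**2 + 6*F (M(F, W) = 6*F + W**2 = W**2 + 6*F)
U(T) = -5*T**2*(-1 - 4*T) (U(T) = -5*(-1 - 4*T)*T**2 = -5*T**2*(-1 - 4*T))
-U(M(1*3, -1)) = -((-1)**2 + 6*(1*3))**2*(5 + 20*((-1)**2 + 6*(1*3))) = -(1 + 6*3)**2*(5 + 20*(1 + 6*3)) = -(1 + 18)**2*(5 + 20*(1 + 18)) = -19**2*(5 + 20*19) = -361*(5 + 380) = -361*385 = -1*138985 = -138985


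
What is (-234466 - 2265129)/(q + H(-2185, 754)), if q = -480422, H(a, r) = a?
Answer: 2499595/482607 ≈ 5.1794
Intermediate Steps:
(-234466 - 2265129)/(q + H(-2185, 754)) = (-234466 - 2265129)/(-480422 - 2185) = -2499595/(-482607) = -2499595*(-1/482607) = 2499595/482607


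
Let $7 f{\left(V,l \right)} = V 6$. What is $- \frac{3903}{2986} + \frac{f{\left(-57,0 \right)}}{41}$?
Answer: $- \frac{2141373}{856982} \approx -2.4987$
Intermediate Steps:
$f{\left(V,l \right)} = \frac{6 V}{7}$ ($f{\left(V,l \right)} = \frac{V 6}{7} = \frac{6 V}{7}$)
$- \frac{3903}{2986} + \frac{f{\left(-57,0 \right)}}{41} = - \frac{3903}{2986} + \frac{\frac{6}{7} \left(-57\right)}{41} = \left(-3903\right) \frac{1}{2986} - \frac{342}{287} = - \frac{3903}{2986} - \frac{342}{287} = - \frac{2141373}{856982}$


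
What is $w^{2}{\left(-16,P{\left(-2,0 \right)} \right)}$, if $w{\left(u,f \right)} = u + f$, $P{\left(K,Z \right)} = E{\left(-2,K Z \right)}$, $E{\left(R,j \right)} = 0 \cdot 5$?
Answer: $256$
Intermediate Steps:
$E{\left(R,j \right)} = 0$
$P{\left(K,Z \right)} = 0$
$w{\left(u,f \right)} = f + u$
$w^{2}{\left(-16,P{\left(-2,0 \right)} \right)} = \left(0 - 16\right)^{2} = \left(-16\right)^{2} = 256$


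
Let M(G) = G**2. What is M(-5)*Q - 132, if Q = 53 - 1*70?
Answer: -557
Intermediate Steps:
Q = -17 (Q = 53 - 70 = -17)
M(-5)*Q - 132 = (-5)**2*(-17) - 132 = 25*(-17) - 132 = -425 - 132 = -557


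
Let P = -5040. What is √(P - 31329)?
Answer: 9*I*√449 ≈ 190.71*I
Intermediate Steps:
√(P - 31329) = √(-5040 - 31329) = √(-36369) = 9*I*√449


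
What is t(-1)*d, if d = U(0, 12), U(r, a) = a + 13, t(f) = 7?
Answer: 175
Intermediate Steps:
U(r, a) = 13 + a
d = 25 (d = 13 + 12 = 25)
t(-1)*d = 7*25 = 175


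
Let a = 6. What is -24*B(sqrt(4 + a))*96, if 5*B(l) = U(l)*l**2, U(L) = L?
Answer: -4608*sqrt(10) ≈ -14572.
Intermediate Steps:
B(l) = l**3/5 (B(l) = (l*l**2)/5 = l**3/5)
-24*B(sqrt(4 + a))*96 = -24*(sqrt(4 + 6))**3/5*96 = -24*(sqrt(10))**3/5*96 = -24*10*sqrt(10)/5*96 = -48*sqrt(10)*96 = -4608*sqrt(10)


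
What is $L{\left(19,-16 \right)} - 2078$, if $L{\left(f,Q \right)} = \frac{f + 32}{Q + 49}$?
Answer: $- \frac{22841}{11} \approx -2076.5$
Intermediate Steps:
$L{\left(f,Q \right)} = \frac{32 + f}{49 + Q}$
$L{\left(19,-16 \right)} - 2078 = \frac{32 + 19}{49 - 16} - 2078 = \frac{1}{33} \cdot 51 - 2078 = \frac{17}{11} - 2078 = - \frac{22841}{11}$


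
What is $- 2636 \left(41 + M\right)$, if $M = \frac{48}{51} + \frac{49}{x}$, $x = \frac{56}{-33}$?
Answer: $- \frac{1171043}{34} \approx -34442.0$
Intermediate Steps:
$x = - \frac{56}{33}$ ($x = 56 \left(- \frac{1}{33}\right) = - \frac{56}{33} \approx -1.697$)
$M = - \frac{3799}{136}$ ($M = \frac{48}{51} + \frac{49}{- \frac{56}{33}} = 48 \cdot \frac{1}{51} + 49 \left(- \frac{33}{56}\right) = \frac{16}{17} - \frac{231}{8} = - \frac{3799}{136} \approx -27.934$)
$- 2636 \left(41 + M\right) = - 2636 \left(41 - \frac{3799}{136}\right) = \left(-2636\right) \frac{1777}{136} = - \frac{1171043}{34}$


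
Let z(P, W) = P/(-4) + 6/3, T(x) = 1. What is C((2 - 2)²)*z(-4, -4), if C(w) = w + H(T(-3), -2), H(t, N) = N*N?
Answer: 12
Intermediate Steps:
H(t, N) = N²
z(P, W) = 2 - P/4 (z(P, W) = P*(-¼) + 6*(⅓) = -P/4 + 2 = 2 - P/4)
C(w) = 4 + w (C(w) = w + (-2)² = w + 4 = 4 + w)
C((2 - 2)²)*z(-4, -4) = (4 + (2 - 2)²)*(2 - ¼*(-4)) = (4 + 0²)*(2 + 1) = (4 + 0)*3 = 4*3 = 12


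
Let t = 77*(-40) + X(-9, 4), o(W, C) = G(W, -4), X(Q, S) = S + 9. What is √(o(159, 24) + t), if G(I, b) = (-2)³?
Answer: 5*I*√123 ≈ 55.453*I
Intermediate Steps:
X(Q, S) = 9 + S
G(I, b) = -8
o(W, C) = -8
t = -3067 (t = 77*(-40) + (9 + 4) = -3080 + 13 = -3067)
√(o(159, 24) + t) = √(-8 - 3067) = √(-3075) = 5*I*√123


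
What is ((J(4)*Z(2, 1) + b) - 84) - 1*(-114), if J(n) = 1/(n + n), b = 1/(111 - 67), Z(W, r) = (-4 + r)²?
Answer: 2741/88 ≈ 31.148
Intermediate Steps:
b = 1/44 ≈ 0.022727
J(n) = 1/(2*n)
((J(4)*Z(2, 1) + b) - 84) - 1*(-114) = ((((½)/4)*(-4 + 1)² + 1/44) - 84) - 1*(-114) = ((((½)*(¼))*(-3)² + 1/44) - 84) + 114 = (((⅛)*9 + 1/44) - 84) + 114 = ((9/8 + 1/44) - 84) + 114 = (101/88 - 84) + 114 = -7291/88 + 114 = 2741/88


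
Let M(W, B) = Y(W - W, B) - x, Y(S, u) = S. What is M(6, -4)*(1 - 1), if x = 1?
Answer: 0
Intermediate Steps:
M(W, B) = -1 (M(W, B) = (W - W) - 1*1 = 0 - 1 = -1)
M(6, -4)*(1 - 1) = -(1 - 1) = -1*0 = 0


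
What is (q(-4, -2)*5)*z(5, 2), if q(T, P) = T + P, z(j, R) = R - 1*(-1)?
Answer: -90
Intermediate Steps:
z(j, R) = 1 + R (z(j, R) = R + 1 = 1 + R)
q(T, P) = P + T
(q(-4, -2)*5)*z(5, 2) = ((-2 - 4)*5)*(1 + 2) = -6*5*3 = -30*3 = -90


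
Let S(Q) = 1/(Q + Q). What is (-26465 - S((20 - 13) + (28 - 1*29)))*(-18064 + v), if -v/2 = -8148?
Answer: 140370802/3 ≈ 4.6790e+7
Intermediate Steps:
S(Q) = 1/(2*Q)
v = 16296 (v = -2*(-8148) = 16296)
(-26465 - S((20 - 13) + (28 - 1*29)))*(-18064 + v) = (-26465 - 1/(2*((20 - 13) + (28 - 1*29))))*(-18064 + 16296) = (-26465 - 1/(2*(7 + (28 - 29))))*(-1768) = (-26465 - 1/(2*(7 - 1)))*(-1768) = (-26465 - 1/(2*6))*(-1768) = (-26465 - 1*1/12)*(-1768) = (-26465 - 1/12)*(-1768) = -317581/12*(-1768) = 140370802/3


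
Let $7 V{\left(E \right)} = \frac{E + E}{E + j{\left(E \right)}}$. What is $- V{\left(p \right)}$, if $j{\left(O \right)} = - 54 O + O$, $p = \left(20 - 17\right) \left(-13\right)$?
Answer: $\frac{1}{182} \approx 0.0054945$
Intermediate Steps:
$p = -39$ ($p = 3 \left(-13\right) = -39$)
$j{\left(O \right)} = - 53 O$
$V{\left(E \right)} = - \frac{1}{182}$ ($V{\left(E \right)} = \frac{\left(E + E\right) \frac{1}{E - 53 E}}{7} = \frac{2 E \frac{1}{\left(-52\right) E}}{7} = \frac{2 E \left(- \frac{1}{52 E}\right)}{7} = \frac{1}{7} \left(- \frac{1}{26}\right) = - \frac{1}{182}$)
$- V{\left(p \right)} = \left(-1\right) \left(- \frac{1}{182}\right) = \frac{1}{182}$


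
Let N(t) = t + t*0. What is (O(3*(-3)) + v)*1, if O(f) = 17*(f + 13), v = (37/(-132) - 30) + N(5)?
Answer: 5639/132 ≈ 42.720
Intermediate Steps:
N(t) = t (N(t) = t + 0 = t)
v = -3337/132 (v = (37/(-132) - 30) + 5 = (37*(-1/132) - 30) + 5 = (-37/132 - 30) + 5 = -3997/132 + 5 = -3337/132 ≈ -25.280)
O(f) = 221 + 17*f (O(f) = 17*(13 + f) = 221 + 17*f)
(O(3*(-3)) + v)*1 = ((221 + 17*(3*(-3))) - 3337/132)*1 = ((221 + 17*(-9)) - 3337/132)*1 = ((221 - 153) - 3337/132)*1 = (68 - 3337/132)*1 = (5639/132)*1 = 5639/132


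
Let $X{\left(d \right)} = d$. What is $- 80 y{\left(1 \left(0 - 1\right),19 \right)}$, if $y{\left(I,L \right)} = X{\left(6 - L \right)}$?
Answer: $1040$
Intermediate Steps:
$y{\left(I,L \right)} = 6 - L$
$- 80 y{\left(1 \left(0 - 1\right),19 \right)} = - 80 \left(6 - 19\right) = \left(-80\right) \left(-13\right) = 1040$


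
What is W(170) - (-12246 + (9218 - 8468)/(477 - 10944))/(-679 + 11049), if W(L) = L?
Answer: 3096742322/18090465 ≈ 171.18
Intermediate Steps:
W(170) - (-12246 + (9218 - 8468)/(477 - 10944))/(-679 + 11049) = 170 - (-12246 + (9218 - 8468)/(477 - 10944))/(-679 + 11049) = 170 - (-12246 + 750/(-10467))/10370 = 170 - (-12246 + 750*(-1/10467))/10370 = 170 - (-12246 - 250/3489)/10370 = 170 - (-42726544)/(3489*10370) = 170 - 1*(-21363272/18090465) = 170 + 21363272/18090465 = 3096742322/18090465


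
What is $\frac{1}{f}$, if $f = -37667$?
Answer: $- \frac{1}{37667} \approx -2.6548 \cdot 10^{-5}$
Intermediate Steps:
$\frac{1}{f} = \frac{1}{-37667} = - \frac{1}{37667}$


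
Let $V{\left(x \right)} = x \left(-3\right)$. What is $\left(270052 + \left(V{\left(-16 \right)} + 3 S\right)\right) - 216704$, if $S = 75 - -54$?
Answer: $53783$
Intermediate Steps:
$V{\left(x \right)} = - 3 x$
$S = 129$ ($S = 75 + 54 = 129$)
$\left(270052 + \left(V{\left(-16 \right)} + 3 S\right)\right) - 216704 = \left(270052 + \left(\left(-3\right) \left(-16\right) + 3 \cdot 129\right)\right) - 216704 = \left(270052 + \left(48 + 387\right)\right) - 216704 = \left(270052 + 435\right) - 216704 = 270487 - 216704 = 53783$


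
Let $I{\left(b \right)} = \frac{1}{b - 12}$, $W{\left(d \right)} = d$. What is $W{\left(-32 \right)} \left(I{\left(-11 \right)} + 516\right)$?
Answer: $- \frac{379744}{23} \approx -16511.0$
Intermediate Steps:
$I{\left(b \right)} = \frac{1}{-12 + b}$
$W{\left(-32 \right)} \left(I{\left(-11 \right)} + 516\right) = - 32 \left(\frac{1}{-12 - 11} + 516\right) = - 32 \left(\frac{1}{-23} + 516\right) = - 32 \left(- \frac{1}{23} + 516\right) = \left(-32\right) \frac{11867}{23} = - \frac{379744}{23}$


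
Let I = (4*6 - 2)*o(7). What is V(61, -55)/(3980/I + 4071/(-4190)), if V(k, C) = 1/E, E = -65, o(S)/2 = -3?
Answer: 27654/55944109 ≈ 0.00049431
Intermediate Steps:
o(S) = -6 (o(S) = 2*(-3) = -6)
I = -132 (I = (4*6 - 2)*(-6) = (24 - 2)*(-6) = 22*(-6) = -132)
V(k, C) = -1/65 (V(k, C) = 1/(-65) = -1/65)
V(61, -55)/(3980/I + 4071/(-4190)) = -1/(65*(3980/(-132) + 4071/(-4190))) = -1/(65*(3980*(-1/132) + 4071*(-1/4190))) = -1/(65*(-995/33 - 4071/4190)) = -1/(65*(-4303393/138270)) = -1/65*(-138270/4303393) = 27654/55944109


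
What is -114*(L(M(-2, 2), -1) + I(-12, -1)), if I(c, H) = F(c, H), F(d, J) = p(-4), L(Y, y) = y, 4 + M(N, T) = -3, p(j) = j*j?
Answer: -1710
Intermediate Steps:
p(j) = j²
M(N, T) = -7 (M(N, T) = -4 - 3 = -7)
F(d, J) = 16 (F(d, J) = (-4)² = 16)
I(c, H) = 16
-114*(L(M(-2, 2), -1) + I(-12, -1)) = -114*(-1 + 16) = -114*15 = -1710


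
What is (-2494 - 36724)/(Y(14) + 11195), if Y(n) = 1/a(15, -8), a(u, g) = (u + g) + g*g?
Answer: -1392239/397423 ≈ -3.5032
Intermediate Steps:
a(u, g) = g + u + g**2 (a(u, g) = (g + u) + g**2 = g + u + g**2)
Y(n) = 1/71 (Y(n) = 1/(-8 + 15 + (-8)**2) = 1/(-8 + 15 + 64) = 1/71)
(-2494 - 36724)/(Y(14) + 11195) = (-2494 - 36724)/(1/71 + 11195) = -39218/794846/71 = -39218*71/794846 = -1392239/397423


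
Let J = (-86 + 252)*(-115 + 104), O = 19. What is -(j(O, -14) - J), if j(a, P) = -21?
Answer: -1805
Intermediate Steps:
J = -1826 (J = 166*(-11) = -1826)
-(j(O, -14) - J) = -(-21 - 1*(-1826)) = -(-21 + 1826) = -1*1805 = -1805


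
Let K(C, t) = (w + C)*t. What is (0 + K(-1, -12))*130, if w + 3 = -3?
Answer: 10920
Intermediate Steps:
w = -6 (w = -3 - 3 = -6)
K(C, t) = t*(-6 + C) (K(C, t) = (-6 + C)*t = t*(-6 + C))
(0 + K(-1, -12))*130 = (0 - 12*(-6 - 1))*130 = (0 - 12*(-7))*130 = (0 + 84)*130 = 84*130 = 10920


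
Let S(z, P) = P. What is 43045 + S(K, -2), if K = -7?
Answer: 43043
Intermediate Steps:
43045 + S(K, -2) = 43045 - 2 = 43043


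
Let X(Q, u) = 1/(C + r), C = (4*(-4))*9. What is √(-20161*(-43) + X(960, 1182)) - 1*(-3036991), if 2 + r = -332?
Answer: 3036991 + √198078034254/478 ≈ 3.0379e+6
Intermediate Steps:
r = -334 (r = -2 - 332 = -334)
C = -144 (C = -16*9 = -144)
X(Q, u) = -1/478 (X(Q, u) = 1/(-144 - 334) = 1/(-478) = -1/478)
√(-20161*(-43) + X(960, 1182)) - 1*(-3036991) = √(-20161*(-43) - 1/478) - 1*(-3036991) = √(866923 - 1/478) + 3036991 = √(414389193/478) + 3036991 = √198078034254/478 + 3036991 = 3036991 + √198078034254/478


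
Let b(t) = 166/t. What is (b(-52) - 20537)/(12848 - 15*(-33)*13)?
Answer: -534045/501358 ≈ -1.0652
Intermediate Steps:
(b(-52) - 20537)/(12848 - 15*(-33)*13) = (166/(-52) - 20537)/(12848 - 15*(-33)*13) = (166*(-1/52) - 20537)/(12848 + 495*13) = (-83/26 - 20537)/(12848 + 6435) = -534045/26/19283 = -534045/26*1/19283 = -534045/501358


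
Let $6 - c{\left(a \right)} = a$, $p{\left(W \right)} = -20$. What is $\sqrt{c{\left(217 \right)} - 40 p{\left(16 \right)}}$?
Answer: $\sqrt{589} \approx 24.269$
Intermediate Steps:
$c{\left(a \right)} = 6 - a$
$\sqrt{c{\left(217 \right)} - 40 p{\left(16 \right)}} = \sqrt{\left(6 - 217\right) - -800} = \sqrt{\left(6 - 217\right) + 800} = \sqrt{-211 + 800} = \sqrt{589}$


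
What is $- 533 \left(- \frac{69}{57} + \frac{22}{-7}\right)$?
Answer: $\frac{308607}{133} \approx 2320.4$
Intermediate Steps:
$- 533 \left(- \frac{69}{57} + \frac{22}{-7}\right) = - 533 \left(\left(-69\right) \frac{1}{57} + 22 \left(- \frac{1}{7}\right)\right) = - 533 \left(- \frac{23}{19} - \frac{22}{7}\right) = \left(-533\right) \left(- \frac{579}{133}\right) = \frac{308607}{133}$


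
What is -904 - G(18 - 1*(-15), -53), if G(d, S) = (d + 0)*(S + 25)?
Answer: 20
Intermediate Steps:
G(d, S) = d*(25 + S)
-904 - G(18 - 1*(-15), -53) = -904 - (18 - 1*(-15))*(25 - 53) = -904 - (18 + 15)*(-28) = -904 - 33*(-28) = -904 - 1*(-924) = -904 + 924 = 20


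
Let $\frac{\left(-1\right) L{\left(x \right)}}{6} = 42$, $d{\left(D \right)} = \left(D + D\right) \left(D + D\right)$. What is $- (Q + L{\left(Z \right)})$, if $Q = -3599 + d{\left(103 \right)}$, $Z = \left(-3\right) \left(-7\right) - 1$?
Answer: $-38585$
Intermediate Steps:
$d{\left(D \right)} = 4 D^{2}$ ($d{\left(D \right)} = 2 D 2 D = 4 D^{2}$)
$Z = 20$ ($Z = 21 - 1 = 20$)
$L{\left(x \right)} = -252$ ($L{\left(x \right)} = \left(-6\right) 42 = -252$)
$Q = 38837$ ($Q = -3599 + 4 \cdot 103^{2} = -3599 + 4 \cdot 10609 = -3599 + 42436 = 38837$)
$- (Q + L{\left(Z \right)}) = - (38837 - 252) = \left(-1\right) 38585 = -38585$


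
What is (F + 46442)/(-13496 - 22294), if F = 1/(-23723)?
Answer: -73449571/56603078 ≈ -1.2976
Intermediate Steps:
F = -1/23723 ≈ -4.2153e-5
(F + 46442)/(-13496 - 22294) = (-1/23723 + 46442)/(-13496 - 22294) = (1101743565/23723)/(-35790) = (1101743565/23723)*(-1/35790) = -73449571/56603078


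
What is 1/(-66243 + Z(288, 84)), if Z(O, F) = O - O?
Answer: -1/66243 ≈ -1.5096e-5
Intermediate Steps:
Z(O, F) = 0
1/(-66243 + Z(288, 84)) = 1/(-66243 + 0) = 1/(-66243) = -1/66243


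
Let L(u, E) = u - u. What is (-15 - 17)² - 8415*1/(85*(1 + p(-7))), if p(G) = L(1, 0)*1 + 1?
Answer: 1949/2 ≈ 974.50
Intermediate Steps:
L(u, E) = 0
p(G) = 1 (p(G) = 0*1 + 1 = 0 + 1 = 1)
(-15 - 17)² - 8415*1/(85*(1 + p(-7))) = (-15 - 17)² - 8415*1/(85*(1 + 1)) = (-32)² - 8415/(85*2) = 1024 - 8415/170 = 1024 - 8415*1/170 = 1024 - 99/2 = 1949/2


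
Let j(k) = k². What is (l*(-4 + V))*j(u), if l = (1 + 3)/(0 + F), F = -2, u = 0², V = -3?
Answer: 0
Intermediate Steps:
u = 0
l = -2 (l = (1 + 3)/(0 - 2) = 4/(-2) = 4*(-½) = -2)
(l*(-4 + V))*j(u) = -2*(-4 - 3)*0² = -2*(-7)*0 = 14*0 = 0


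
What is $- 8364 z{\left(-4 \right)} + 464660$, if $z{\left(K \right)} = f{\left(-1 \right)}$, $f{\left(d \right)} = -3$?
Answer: $489752$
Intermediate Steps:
$z{\left(K \right)} = -3$
$- 8364 z{\left(-4 \right)} + 464660 = \left(-8364\right) \left(-3\right) + 464660 = 25092 + 464660 = 489752$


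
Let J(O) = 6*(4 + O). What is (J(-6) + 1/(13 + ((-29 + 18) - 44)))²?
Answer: 255025/1764 ≈ 144.57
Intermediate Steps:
J(O) = 24 + 6*O
(J(-6) + 1/(13 + ((-29 + 18) - 44)))² = ((24 + 6*(-6)) + 1/(13 + ((-29 + 18) - 44)))² = ((24 - 36) + 1/(13 + (-11 - 44)))² = (-12 + 1/(13 - 55))² = (-12 + 1/(-42))² = (-12 - 1/42)² = (-505/42)² = 255025/1764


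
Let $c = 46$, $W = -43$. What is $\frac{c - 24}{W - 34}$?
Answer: $- \frac{2}{7} \approx -0.28571$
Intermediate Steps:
$\frac{c - 24}{W - 34} = \frac{46 - 24}{-43 - 34} = \frac{22}{-77} = 22 \left(- \frac{1}{77}\right) = - \frac{2}{7}$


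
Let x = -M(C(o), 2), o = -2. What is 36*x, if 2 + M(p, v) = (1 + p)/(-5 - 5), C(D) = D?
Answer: 342/5 ≈ 68.400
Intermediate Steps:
M(p, v) = -21/10 - p/10 (M(p, v) = -2 + (1 + p)/(-5 - 5) = -2 + (1 + p)/(-10) = -2 + (1 + p)*(-⅒) = -2 + (-⅒ - p/10) = -21/10 - p/10)
x = 19/10 (x = -(-21/10 - ⅒*(-2)) = -(-21/10 + ⅕) = -1*(-19/10) = 19/10 ≈ 1.9000)
36*x = 36*(19/10) = 342/5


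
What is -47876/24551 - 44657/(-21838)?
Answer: 50857919/536144738 ≈ 0.094859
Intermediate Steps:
-47876/24551 - 44657/(-21838) = -47876*1/24551 - 44657*(-1/21838) = -47876/24551 + 44657/21838 = 50857919/536144738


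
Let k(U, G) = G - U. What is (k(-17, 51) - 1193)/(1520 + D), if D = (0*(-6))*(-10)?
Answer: -225/304 ≈ -0.74013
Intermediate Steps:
D = 0 (D = 0*(-10) = 0)
(k(-17, 51) - 1193)/(1520 + D) = ((51 - 1*(-17)) - 1193)/(1520 + 0) = ((51 + 17) - 1193)/1520 = (68 - 1193)*(1/1520) = -1125*1/1520 = -225/304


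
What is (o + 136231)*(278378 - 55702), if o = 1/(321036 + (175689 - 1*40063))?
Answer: 6926506316524974/228331 ≈ 3.0335e+10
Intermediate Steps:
o = 1/456662 (o = 1/(321036 + (175689 - 40063)) = 1/(321036 + 135626) = 1/456662 ≈ 2.1898e-6)
(o + 136231)*(278378 - 55702) = (1/456662 + 136231)*(278378 - 55702) = (62211520923/456662)*222676 = 6926506316524974/228331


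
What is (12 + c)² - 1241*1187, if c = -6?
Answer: -1473031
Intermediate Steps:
(12 + c)² - 1241*1187 = (12 - 6)² - 1241*1187 = 6² - 1473067 = 36 - 1473067 = -1473031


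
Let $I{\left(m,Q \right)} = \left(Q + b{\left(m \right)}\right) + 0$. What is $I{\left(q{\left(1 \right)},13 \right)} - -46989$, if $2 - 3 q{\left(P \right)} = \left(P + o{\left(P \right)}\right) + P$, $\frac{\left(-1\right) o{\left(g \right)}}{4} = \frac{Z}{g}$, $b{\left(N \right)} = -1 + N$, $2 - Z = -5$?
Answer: $\frac{141031}{3} \approx 47010.0$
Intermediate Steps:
$Z = 7$ ($Z = 2 - -5 = 2 + 5 = 7$)
$o{\left(g \right)} = - \frac{28}{g}$ ($o{\left(g \right)} = - 4 \frac{7}{g} = - \frac{28}{g}$)
$q{\left(P \right)} = \frac{2}{3} - \frac{2 P}{3} + \frac{28}{3 P}$ ($q{\left(P \right)} = \frac{2}{3} - \frac{\left(P - \frac{28}{P}\right) + P}{3} = \frac{2}{3} - \frac{- \frac{28}{P} + 2 P}{3} = \frac{2}{3} - \left(- \frac{28}{3 P} + \frac{2 P}{3}\right) = \frac{2}{3} - \frac{2 P}{3} + \frac{28}{3 P}$)
$I{\left(m,Q \right)} = -1 + Q + m$ ($I{\left(m,Q \right)} = \left(Q + \left(-1 + m\right)\right) + 0 = \left(-1 + Q + m\right) + 0 = -1 + Q + m$)
$I{\left(q{\left(1 \right)},13 \right)} - -46989 = \left(-1 + 13 + \frac{2 \left(14 + 1 \left(1 - 1\right)\right)}{3 \cdot 1}\right) - -46989 = \left(-1 + 13 + \frac{2}{3} \cdot 1 \left(14 + 1 \left(1 - 1\right)\right)\right) + 46989 = \left(-1 + 13 + \frac{2}{3} \cdot 1 \left(14 + 1 \cdot 0\right)\right) + 46989 = \left(-1 + 13 + \frac{2}{3} \cdot 1 \left(14 + 0\right)\right) + 46989 = \left(-1 + 13 + \frac{2}{3} \cdot 1 \cdot 14\right) + 46989 = \left(-1 + 13 + \frac{28}{3}\right) + 46989 = \frac{64}{3} + 46989 = \frac{141031}{3}$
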